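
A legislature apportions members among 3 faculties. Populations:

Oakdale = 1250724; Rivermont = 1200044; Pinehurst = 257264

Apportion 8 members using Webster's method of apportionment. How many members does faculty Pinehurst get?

1

Standard divisor 2708032/8 ≈ 338504; standard quotas: Oakdale 3.695, Rivermont 3.545, Pinehurst 0.760.
Rounding to the nearest integer gives 4, 4, 1 = 9 seats, so the divisor must be adjusted.
With modified divisor 350100: modified quotas Oakdale 3.572, Rivermont 3.428, Pinehurst 0.735.
Rounding to the nearest integer: Oakdale 4, Rivermont 3, Pinehurst 1 (total 8).
Pinehurst receives 1.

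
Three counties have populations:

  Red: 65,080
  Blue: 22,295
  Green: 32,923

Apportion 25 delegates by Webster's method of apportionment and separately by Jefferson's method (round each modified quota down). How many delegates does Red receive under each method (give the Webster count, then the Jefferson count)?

13 and 14

Webster: Red 13, Blue 5, Green 7.
Jefferson: Red 14, Blue 4, Green 7.
Red gets 13 under Webster and 14 under Jefferson.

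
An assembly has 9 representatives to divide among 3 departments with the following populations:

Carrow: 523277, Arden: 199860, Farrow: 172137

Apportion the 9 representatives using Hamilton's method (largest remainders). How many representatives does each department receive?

Carrow=5; Arden=2; Farrow=2

Total 895274; standard divisor 895274/9 ≈ 99474.889.
Standard quotas: Carrow 5.2604, Arden 2.0092, Farrow 1.7305.
Lower quotas: Carrow 5, Arden 2, Farrow 1 (sum 8, leaving 1 seat).
Remainders in descending order: Farrow 0.7305, Carrow 0.2604, Arden 0.0092.
Largest remainder: Farrow receives the extra seat.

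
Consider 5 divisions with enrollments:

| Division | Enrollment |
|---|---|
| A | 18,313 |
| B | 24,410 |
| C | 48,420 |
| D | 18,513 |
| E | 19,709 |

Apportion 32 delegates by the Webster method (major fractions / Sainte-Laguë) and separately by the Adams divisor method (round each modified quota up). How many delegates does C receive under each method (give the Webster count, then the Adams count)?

12 and 11

Webster: A 4, B 6, C 12, D 5, E 5.
Adams: A 5, B 6, C 11, D 5, E 5.
C gets 12 under Webster and 11 under Adams.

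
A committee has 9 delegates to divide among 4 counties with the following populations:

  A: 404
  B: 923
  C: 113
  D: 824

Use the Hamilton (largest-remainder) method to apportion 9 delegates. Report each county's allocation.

A=2; B=4; C=0; D=3

The standard divisor is 2264/9 ≈ 251.556.
Standard quotas: A 1.606, B 3.669, C 0.449, D 3.276.
Lower quotas: A 1, B 3, C 0, D 3 (sum 7, leaving 2 seats).
Remainders in descending order: B 0.669, A 0.606, C 0.449, D 0.276.
Largest remainders: B, A receive the extra seats.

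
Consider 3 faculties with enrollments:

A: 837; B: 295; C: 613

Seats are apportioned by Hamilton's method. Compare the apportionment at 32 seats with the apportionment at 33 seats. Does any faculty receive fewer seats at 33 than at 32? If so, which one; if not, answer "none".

B

At 32 seats: A 15, B 6, C 11.
At 33 seats: A 16, B 5, C 12.
B drops from 6 to 5.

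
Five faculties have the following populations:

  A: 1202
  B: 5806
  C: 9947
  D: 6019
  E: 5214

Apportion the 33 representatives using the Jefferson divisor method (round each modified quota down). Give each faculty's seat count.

Standard divisor 28188/33 ≈ 854.182; standard quotas: A 1.407, B 6.797, C 11.645, D 7.047, E 6.104.
Rounding down gives 1, 6, 11, 7, 6 = 31 seats, so the divisor must be adjusted.
With modified divisor 800: modified quotas A 1.502, B 7.258, C 12.434, D 7.524, E 6.518.
Rounding down: A 1, B 7, C 12, D 7, E 6 (total 33).

A=1, B=7, C=12, D=7, E=6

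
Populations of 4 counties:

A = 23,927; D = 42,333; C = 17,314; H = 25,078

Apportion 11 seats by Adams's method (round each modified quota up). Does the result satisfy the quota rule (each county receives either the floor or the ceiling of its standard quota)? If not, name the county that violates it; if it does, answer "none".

none

Standard quotas: A 2.422, D 4.286, C 1.753, H 2.539.
Adams allocation: A 2, D 4, C 2, H 3.
Every allocation lies between the lower and upper quota.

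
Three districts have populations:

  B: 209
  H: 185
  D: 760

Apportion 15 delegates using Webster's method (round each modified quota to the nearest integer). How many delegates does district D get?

10

Standard divisor 1154/15 ≈ 76.933; standard quotas: B 2.717, H 2.405, D 9.879.
Rounding to the nearest integer gives B 3, H 2, D 10 — total 15, matching the house size, so no adjustment is needed.
D receives 10.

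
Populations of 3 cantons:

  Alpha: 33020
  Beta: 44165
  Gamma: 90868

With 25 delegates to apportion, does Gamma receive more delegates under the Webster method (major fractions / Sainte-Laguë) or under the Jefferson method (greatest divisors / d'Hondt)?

Webster: Alpha 5, Beta 7, Gamma 13.
Jefferson: Alpha 5, Beta 6, Gamma 14.
Gamma gets 13 under Webster and 14 under Jefferson.

Jefferson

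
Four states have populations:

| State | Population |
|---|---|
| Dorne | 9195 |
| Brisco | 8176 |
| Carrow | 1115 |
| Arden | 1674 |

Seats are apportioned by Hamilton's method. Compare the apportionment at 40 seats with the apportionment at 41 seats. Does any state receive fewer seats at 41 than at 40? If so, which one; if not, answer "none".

Arden

At 40 seats: Dorne 18, Brisco 16, Carrow 2, Arden 4.
At 41 seats: Dorne 19, Brisco 17, Carrow 2, Arden 3.
Arden drops from 4 to 3.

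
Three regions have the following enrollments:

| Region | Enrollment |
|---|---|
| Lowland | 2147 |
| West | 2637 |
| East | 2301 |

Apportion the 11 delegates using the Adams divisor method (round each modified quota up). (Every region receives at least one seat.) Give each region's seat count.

Standard divisor 7085/11 ≈ 644.091; standard quotas: Lowland 3.333, West 4.094, East 3.572.
Rounding up gives 4, 5, 4 = 13 seats, so the divisor must be adjusted.
With modified divisor 740: modified quotas Lowland 2.901, West 3.564, East 3.109.
Rounding up: Lowland 3, West 4, East 4 (total 11).

Lowland=3, West=4, East=4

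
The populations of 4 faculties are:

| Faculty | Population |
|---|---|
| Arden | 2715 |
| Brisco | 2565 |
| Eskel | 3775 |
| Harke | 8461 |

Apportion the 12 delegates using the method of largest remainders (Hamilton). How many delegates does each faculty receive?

Arden 2, Brisco 2, Eskel 2, Harke 6

The standard divisor is 17516/12 ≈ 1459.667.
Standard quotas: Arden 1.8600, Brisco 1.7573, Eskel 2.5862, Harke 5.7965.
Lower quotas: Arden 1, Brisco 1, Eskel 2, Harke 5 (sum 9, leaving 3 seats).
Remainders in descending order: Arden 0.8600, Harke 0.7965, Brisco 0.7573, Eskel 0.5862.
The surplus seats go to Arden, Harke, Brisco.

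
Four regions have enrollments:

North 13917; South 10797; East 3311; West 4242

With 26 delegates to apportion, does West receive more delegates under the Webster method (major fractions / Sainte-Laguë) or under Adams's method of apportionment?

Adams

Webster: North 11, South 9, East 3, West 3.
Adams: North 11, South 8, East 3, West 4.
West gets 3 under Webster and 4 under Adams.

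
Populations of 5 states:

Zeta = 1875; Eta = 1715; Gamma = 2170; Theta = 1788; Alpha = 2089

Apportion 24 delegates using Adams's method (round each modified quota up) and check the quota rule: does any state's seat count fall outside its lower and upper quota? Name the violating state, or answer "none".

Standard quotas: Zeta 4.670, Eta 4.271, Gamma 5.404, Theta 4.453, Alpha 5.202.
Adams allocation: Zeta 5, Eta 4, Gamma 5, Theta 5, Alpha 5.
Every allocation lies between the lower and upper quota.

none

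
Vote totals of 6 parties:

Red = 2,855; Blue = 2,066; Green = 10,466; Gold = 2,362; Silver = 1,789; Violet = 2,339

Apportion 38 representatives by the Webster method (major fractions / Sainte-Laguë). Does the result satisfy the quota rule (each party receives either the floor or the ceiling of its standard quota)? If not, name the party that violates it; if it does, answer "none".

Standard quotas: Red 4.959, Blue 3.589, Green 18.179, Gold 4.103, Silver 3.107, Violet 4.063.
Webster allocation: Red 5, Blue 4, Green 18, Gold 4, Silver 3, Violet 4.
Every allocation lies between the lower and upper quota.

none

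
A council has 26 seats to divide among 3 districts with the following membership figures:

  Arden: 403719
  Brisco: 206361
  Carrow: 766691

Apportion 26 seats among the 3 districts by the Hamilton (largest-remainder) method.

The standard divisor is 1376771/26 ≈ 52952.731.
Standard quotas: Arden 7.6241, Brisco 3.8971, Carrow 14.4788.
Lower quotas: Arden 7, Brisco 3, Carrow 14 (sum 24, leaving 2 seats).
Remainders in descending order: Brisco 0.8971, Arden 0.6241, Carrow 0.4788.
The surplus seats go to Brisco, Arden.

Arden 8, Brisco 4, Carrow 14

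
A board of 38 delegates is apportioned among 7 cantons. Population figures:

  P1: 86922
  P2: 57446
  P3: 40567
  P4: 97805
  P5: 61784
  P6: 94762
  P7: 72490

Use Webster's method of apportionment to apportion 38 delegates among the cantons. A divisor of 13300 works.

With modified divisor 13300: modified quotas P1 6.535, P2 4.319, P3 3.050, P4 7.354, P5 4.645, P6 7.125, P7 5.450.
Rounding to the nearest integer: P1 7, P2 4, P3 3, P4 7, P5 5, P6 7, P7 5 (total 38).

P1 7, P2 4, P3 3, P4 7, P5 5, P6 7, P7 5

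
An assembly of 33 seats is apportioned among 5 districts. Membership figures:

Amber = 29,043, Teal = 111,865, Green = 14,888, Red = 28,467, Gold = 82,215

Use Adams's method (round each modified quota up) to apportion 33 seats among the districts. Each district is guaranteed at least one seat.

Amber: 4; Teal: 13; Green: 2; Red: 4; Gold: 10

Standard divisor 266478/33 ≈ 8075.091; standard quotas: Amber 3.597, Teal 13.853, Green 1.844, Red 3.525, Gold 10.181.
Rounding up gives 4, 14, 2, 4, 11 = 35 seats, so the divisor must be adjusted.
With modified divisor 8900: modified quotas Amber 3.263, Teal 12.569, Green 1.673, Red 3.199, Gold 9.238.
Rounding up: Amber 4, Teal 13, Green 2, Red 4, Gold 10 (total 33).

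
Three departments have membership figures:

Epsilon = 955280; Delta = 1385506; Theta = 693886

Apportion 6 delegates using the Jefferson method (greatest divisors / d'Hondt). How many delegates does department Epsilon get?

2

Standard divisor 3034672/6 ≈ 505778.667; standard quotas: Epsilon 1.889, Delta 2.739, Theta 1.372.
Rounding down gives 1, 2, 1 = 4 seats, so the divisor must be adjusted.
With modified divisor 404400: modified quotas Epsilon 2.362, Delta 3.426, Theta 1.716.
Rounding down: Epsilon 2, Delta 3, Theta 1 (total 6).
Epsilon receives 2.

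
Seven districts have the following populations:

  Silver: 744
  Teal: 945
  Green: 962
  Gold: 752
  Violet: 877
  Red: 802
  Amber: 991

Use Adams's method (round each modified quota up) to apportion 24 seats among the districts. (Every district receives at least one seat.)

Standard divisor 6073/24 ≈ 253.042; standard quotas: Silver 2.940, Teal 3.735, Green 3.802, Gold 2.972, Violet 3.466, Red 3.169, Amber 3.916.
Rounding up gives 3, 4, 4, 3, 4, 4, 4 = 26 seats, so the divisor must be adjusted.
With modified divisor 300: modified quotas Silver 2.480, Teal 3.150, Green 3.207, Gold 2.507, Violet 2.923, Red 2.673, Amber 3.303.
Rounding up: Silver 3, Teal 4, Green 4, Gold 3, Violet 3, Red 3, Amber 4 (total 24).

Silver 3, Teal 4, Green 4, Gold 3, Violet 3, Red 3, Amber 4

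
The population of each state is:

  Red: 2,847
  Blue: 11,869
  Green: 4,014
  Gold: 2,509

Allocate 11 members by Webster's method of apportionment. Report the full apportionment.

Standard divisor 21239/11 ≈ 1930.818; standard quotas: Red 1.475, Blue 6.147, Green 2.079, Gold 1.299.
Rounding to the nearest integer gives 1, 6, 2, 1 = 10 seats, so the divisor must be adjusted.
With modified divisor 1860: modified quotas Red 1.531, Blue 6.381, Green 2.158, Gold 1.349.
Rounding to the nearest integer: Red 2, Blue 6, Green 2, Gold 1 (total 11).

Red 2; Blue 6; Green 2; Gold 1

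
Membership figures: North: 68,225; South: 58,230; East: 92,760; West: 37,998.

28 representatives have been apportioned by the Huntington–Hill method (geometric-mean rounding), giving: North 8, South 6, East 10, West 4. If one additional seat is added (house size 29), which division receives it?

Priority for the next seat is population ÷ (√(s·(s+1))).
Priorities: North 8040.393, South 8985.084, East 8844.319, West 8496.611.
Highest priority: South.

South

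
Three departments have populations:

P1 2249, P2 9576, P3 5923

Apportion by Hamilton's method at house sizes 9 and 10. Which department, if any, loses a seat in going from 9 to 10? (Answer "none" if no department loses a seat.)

At 9 seats: P1 1, P2 5, P3 3.
At 10 seats: P1 1, P2 6, P3 3.
No department's allocation decreased.

none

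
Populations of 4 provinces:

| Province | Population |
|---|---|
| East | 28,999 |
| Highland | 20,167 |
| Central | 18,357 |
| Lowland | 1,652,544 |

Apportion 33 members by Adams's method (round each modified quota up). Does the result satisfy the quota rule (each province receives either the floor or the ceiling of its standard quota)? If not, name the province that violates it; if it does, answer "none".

Lowland

Standard quotas: East 0.556, Highland 0.387, Central 0.352, Lowland 31.705.
Adams allocation: East 1, Highland 1, Central 1, Lowland 30.
Lowland has quota 31.705 (lower 31, upper 32) but receives 30 — outside the quota interval.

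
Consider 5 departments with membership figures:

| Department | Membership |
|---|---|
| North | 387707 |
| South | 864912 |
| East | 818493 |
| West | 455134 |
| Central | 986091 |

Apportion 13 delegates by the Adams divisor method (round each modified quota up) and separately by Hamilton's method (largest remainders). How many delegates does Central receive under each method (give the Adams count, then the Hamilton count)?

3 and 4

Adams: North 2, South 3, East 3, West 2, Central 3.
Hamilton: North 1, South 3, East 3, West 2, Central 4.
Central gets 3 under Adams and 4 under Hamilton.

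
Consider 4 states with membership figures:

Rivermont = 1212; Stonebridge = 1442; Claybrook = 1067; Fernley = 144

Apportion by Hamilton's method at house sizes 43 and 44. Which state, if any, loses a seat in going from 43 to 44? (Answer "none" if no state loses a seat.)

none

At 43 seats: Rivermont 13, Stonebridge 16, Claybrook 12, Fernley 2.
At 44 seats: Rivermont 14, Stonebridge 16, Claybrook 12, Fernley 2.
No state's allocation decreased.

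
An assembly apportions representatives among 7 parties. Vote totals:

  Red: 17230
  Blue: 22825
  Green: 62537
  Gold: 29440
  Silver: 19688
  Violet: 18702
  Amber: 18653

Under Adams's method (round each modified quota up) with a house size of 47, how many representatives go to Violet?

5

Standard divisor 189075/47 ≈ 4022.872; standard quotas: Red 4.283, Blue 5.674, Green 15.545, Gold 7.318, Silver 4.894, Violet 4.649, Amber 4.637.
Rounding up gives 5, 6, 16, 8, 5, 5, 5 = 50 seats, so the divisor must be adjusted.
With modified divisor 4400: modified quotas Red 3.916, Blue 5.188, Green 14.213, Gold 6.691, Silver 4.475, Violet 4.250, Amber 4.239.
Rounding up: Red 4, Blue 6, Green 15, Gold 7, Silver 5, Violet 5, Amber 5 (total 47).
Violet receives 5.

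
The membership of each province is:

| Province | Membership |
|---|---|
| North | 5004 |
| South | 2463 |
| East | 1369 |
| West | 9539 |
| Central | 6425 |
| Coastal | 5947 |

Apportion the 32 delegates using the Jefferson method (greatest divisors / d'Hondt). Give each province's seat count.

North 5; South 2; East 1; West 11; Central 7; Coastal 6

Standard divisor 30747/32 ≈ 960.844; standard quotas: North 5.208, South 2.563, East 1.425, West 9.928, Central 6.687, Coastal 6.189.
Rounding down gives 5, 2, 1, 9, 6, 6 = 29 seats, so the divisor must be adjusted.
With modified divisor 860: modified quotas North 5.819, South 2.864, East 1.592, West 11.092, Central 7.471, Coastal 6.915.
Rounding down: North 5, South 2, East 1, West 11, Central 7, Coastal 6 (total 32).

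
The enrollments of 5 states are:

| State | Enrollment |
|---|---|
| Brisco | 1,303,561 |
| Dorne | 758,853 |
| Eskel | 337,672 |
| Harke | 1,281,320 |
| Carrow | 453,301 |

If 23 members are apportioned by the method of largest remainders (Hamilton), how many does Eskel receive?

2

Standard divisor: 4134707 ÷ 23 ≈ 179769.87.
Standard quotas: Brisco 7.2513, Dorne 4.2212, Eskel 1.8784, Harke 7.1276, Carrow 2.5216.
Lower quotas: Brisco 7, Dorne 4, Eskel 1, Harke 7, Carrow 2 (sum 21, leaving 2 seats).
Remainders in descending order: Eskel 0.8784, Carrow 0.5216, Brisco 0.2513, Dorne 0.2212, Harke 0.1276.
The surplus seats go to Eskel, Carrow.
Eskel receives 2.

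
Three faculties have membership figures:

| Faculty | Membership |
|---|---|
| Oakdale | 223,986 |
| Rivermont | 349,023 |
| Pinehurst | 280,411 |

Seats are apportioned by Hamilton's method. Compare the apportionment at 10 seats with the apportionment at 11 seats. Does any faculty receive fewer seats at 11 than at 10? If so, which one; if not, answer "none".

none

At 10 seats: Oakdale 3, Rivermont 4, Pinehurst 3.
At 11 seats: Oakdale 3, Rivermont 4, Pinehurst 4.
No faculty's allocation decreased.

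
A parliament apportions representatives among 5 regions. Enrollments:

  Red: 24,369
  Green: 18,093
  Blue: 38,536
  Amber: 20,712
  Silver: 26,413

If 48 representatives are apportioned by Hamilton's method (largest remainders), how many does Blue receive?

14

Standard divisor: 128123 ÷ 48 ≈ 2669.229.
Standard quotas: Red 9.1296, Green 6.7784, Blue 14.4371, Amber 7.7595, Silver 9.8954.
Lower quotas: Red 9, Green 6, Blue 14, Amber 7, Silver 9 (sum 45, leaving 3 seats).
Remainders in descending order: Silver 0.8954, Green 0.7784, Amber 0.7595, Blue 0.4371, Red 0.1296.
Largest remainders: Silver, Green, Amber receive the extra seats.
Blue receives 14.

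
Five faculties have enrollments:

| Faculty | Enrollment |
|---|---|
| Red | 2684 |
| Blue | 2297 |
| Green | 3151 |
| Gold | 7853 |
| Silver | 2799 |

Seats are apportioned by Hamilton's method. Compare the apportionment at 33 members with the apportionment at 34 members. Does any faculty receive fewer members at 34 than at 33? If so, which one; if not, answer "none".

At 33 seats: Red 5, Blue 4, Green 5, Gold 14, Silver 5.
At 34 seats: Red 5, Blue 4, Green 6, Gold 14, Silver 5.
No faculty's allocation decreased.

none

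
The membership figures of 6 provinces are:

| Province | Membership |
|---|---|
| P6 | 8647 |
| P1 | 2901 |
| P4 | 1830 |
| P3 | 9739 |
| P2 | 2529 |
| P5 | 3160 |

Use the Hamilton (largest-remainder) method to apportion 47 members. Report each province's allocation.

P6 14, P1 5, P4 3, P3 16, P2 4, P5 5

The standard divisor is 28806/47 ≈ 612.894.
Standard quotas: P6 14.1085, P1 4.7333, P4 2.9858, P3 15.8902, P2 4.1263, P5 5.1559.
Lower quotas: P6 14, P1 4, P4 2, P3 15, P2 4, P5 5 (sum 44, leaving 3 seats).
Remainders in descending order: P4 0.9858, P3 0.8902, P1 0.7333, P5 0.1559, P2 0.1263, P6 0.1085.
The surplus seats go to P4, P3, P1.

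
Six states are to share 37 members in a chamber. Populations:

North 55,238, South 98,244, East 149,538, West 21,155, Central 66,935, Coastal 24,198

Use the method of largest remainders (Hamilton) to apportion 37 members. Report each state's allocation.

North=5, South=9, East=13, West=2, Central=6, Coastal=2

Total 415308; standard divisor 415308/37 ≈ 11224.541.
Standard quotas: North 4.9212, South 8.7526, East 13.3224, West 1.8847, Central 5.9633, Coastal 2.1558.
Lower quotas: North 4, South 8, East 13, West 1, Central 5, Coastal 2 (sum 33, leaving 4 seats).
Remainders in descending order: Central 0.9633, North 0.9212, West 0.8847, South 0.7526, East 0.3224, Coastal 0.1558.
The surplus seats go to Central, North, West, South.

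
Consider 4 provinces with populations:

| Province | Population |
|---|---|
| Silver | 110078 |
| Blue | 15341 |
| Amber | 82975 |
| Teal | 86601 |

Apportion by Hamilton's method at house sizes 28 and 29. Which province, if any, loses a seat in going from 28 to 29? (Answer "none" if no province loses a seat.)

At 28 seats: Silver 10, Blue 2, Amber 8, Teal 8.
At 29 seats: Silver 11, Blue 1, Amber 8, Teal 9.
Blue drops from 2 to 1.

Blue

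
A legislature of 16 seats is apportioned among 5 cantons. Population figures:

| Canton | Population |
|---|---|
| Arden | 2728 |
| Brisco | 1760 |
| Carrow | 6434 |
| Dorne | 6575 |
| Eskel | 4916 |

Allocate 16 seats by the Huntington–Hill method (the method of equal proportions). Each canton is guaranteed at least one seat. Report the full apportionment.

Arden=2, Brisco=1, Carrow=5, Dorne=5, Eskel=3

With divisor 1429: modified quotas Arden 1.909, Brisco 1.232, Carrow 4.502, Dorne 4.601, Eskel 3.440.
Geometric-mean thresholds: Arden √(1·2)=1.414, Brisco √(1·2)=1.414, Carrow √(4·5)=4.472, Dorne √(4·5)=4.472, Eskel √(3·4)=3.464.
Each quota rounded against its threshold gives Arden 2, Brisco 1, Carrow 5, Dorne 5, Eskel 3 (total 16).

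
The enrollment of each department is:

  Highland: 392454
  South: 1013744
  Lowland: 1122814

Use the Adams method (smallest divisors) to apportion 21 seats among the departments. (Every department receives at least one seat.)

Standard divisor 2529012/21 ≈ 120429.143; standard quotas: Highland 3.259, South 8.418, Lowland 9.323.
Rounding up gives 4, 9, 10 = 23 seats, so the divisor must be adjusted.
With modified divisor 128800: modified quotas Highland 3.047, South 7.871, Lowland 8.717.
Rounding up: Highland 4, South 8, Lowland 9 (total 21).

Highland 4, South 8, Lowland 9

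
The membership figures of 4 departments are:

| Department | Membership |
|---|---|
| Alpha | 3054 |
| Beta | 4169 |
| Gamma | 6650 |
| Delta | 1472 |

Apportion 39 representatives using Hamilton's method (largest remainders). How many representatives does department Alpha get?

The standard divisor is 15345/39 ≈ 393.462.
Standard quotas: Alpha 7.7619, Beta 10.5957, Gamma 16.9013, Delta 3.7412.
Lower quotas: Alpha 7, Beta 10, Gamma 16, Delta 3 (sum 36, leaving 3 seats).
Remainders in descending order: Gamma 0.9013, Alpha 0.7619, Delta 0.7412, Beta 0.5957.
The surplus seats go to Gamma, Alpha, Delta.
Alpha receives 8.

8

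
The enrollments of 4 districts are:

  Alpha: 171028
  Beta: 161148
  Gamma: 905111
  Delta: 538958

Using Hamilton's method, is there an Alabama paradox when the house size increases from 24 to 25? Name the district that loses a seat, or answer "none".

At 24 seats: Alpha 3, Beta 2, Gamma 12, Delta 7.
At 25 seats: Alpha 2, Beta 2, Gamma 13, Delta 8.
Alpha drops from 3 to 2.

Alpha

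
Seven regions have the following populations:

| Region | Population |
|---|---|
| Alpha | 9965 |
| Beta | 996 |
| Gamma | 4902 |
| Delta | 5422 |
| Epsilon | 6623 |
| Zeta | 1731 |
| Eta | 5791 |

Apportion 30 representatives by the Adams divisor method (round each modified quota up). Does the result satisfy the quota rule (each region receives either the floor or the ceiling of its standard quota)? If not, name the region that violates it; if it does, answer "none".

none

Standard quotas: Alpha 8.438, Beta 0.843, Gamma 4.151, Delta 4.591, Epsilon 5.608, Zeta 1.466, Eta 4.903.
Adams allocation: Alpha 8, Beta 1, Gamma 4, Delta 5, Epsilon 5, Zeta 2, Eta 5.
Every allocation lies between the lower and upper quota.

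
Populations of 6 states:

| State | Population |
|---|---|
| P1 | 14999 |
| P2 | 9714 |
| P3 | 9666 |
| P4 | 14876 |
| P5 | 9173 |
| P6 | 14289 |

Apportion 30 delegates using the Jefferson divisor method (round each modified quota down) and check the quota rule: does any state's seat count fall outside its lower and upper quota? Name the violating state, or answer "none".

Standard quotas: P1 6.188, P2 4.008, P3 3.988, P4 6.137, P5 3.784, P6 5.895.
Jefferson allocation: P1 6, P2 4, P3 4, P4 6, P5 4, P6 6.
Every allocation lies between the lower and upper quota.

none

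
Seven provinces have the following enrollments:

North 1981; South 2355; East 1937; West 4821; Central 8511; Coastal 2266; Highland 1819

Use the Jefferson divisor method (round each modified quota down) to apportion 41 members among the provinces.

Standard divisor 23690/41 ≈ 577.805; standard quotas: North 3.428, South 4.076, East 3.352, West 8.344, Central 14.730, Coastal 3.922, Highland 3.148.
Rounding down gives 3, 4, 3, 8, 14, 3, 3 = 38 seats, so the divisor must be adjusted.
With modified divisor 534: modified quotas North 3.710, South 4.410, East 3.627, West 9.028, Central 15.938, Coastal 4.243, Highland 3.406.
Rounding down: North 3, South 4, East 3, West 9, Central 15, Coastal 4, Highland 3 (total 41).

North 3, South 4, East 3, West 9, Central 15, Coastal 4, Highland 3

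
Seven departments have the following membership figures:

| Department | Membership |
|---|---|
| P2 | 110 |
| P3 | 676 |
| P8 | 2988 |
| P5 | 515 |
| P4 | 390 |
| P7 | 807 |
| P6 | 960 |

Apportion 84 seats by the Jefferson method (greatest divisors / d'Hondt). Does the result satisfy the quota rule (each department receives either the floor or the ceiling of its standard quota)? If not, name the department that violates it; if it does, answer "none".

P8

Standard quotas: P2 1.433, P3 8.809, P8 38.938, P5 6.711, P4 5.082, P7 10.516, P6 12.510.
Jefferson allocation: P2 1, P3 9, P8 40, P5 6, P4 5, P7 10, P6 13.
P8 has quota 38.938 (lower 38, upper 39) but receives 40 — outside the quota interval.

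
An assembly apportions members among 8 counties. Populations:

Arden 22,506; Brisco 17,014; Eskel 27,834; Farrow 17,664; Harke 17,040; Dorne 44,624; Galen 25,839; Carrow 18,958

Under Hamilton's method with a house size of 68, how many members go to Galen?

9

Standard divisor: 191479 ÷ 68 ≈ 2815.868.
Standard quotas: Arden 7.9926, Brisco 6.0422, Eskel 9.8847, Farrow 6.2730, Harke 6.0514, Dorne 15.8473, Galen 9.1762, Carrow 6.7326.
Lower quotas: Arden 7, Brisco 6, Eskel 9, Farrow 6, Harke 6, Dorne 15, Galen 9, Carrow 6 (sum 64, leaving 4 seats).
Remainders in descending order: Arden 0.9926, Eskel 0.8847, Dorne 0.8473, Carrow 0.7326, Farrow 0.2730, Galen 0.1762, Harke 0.0514, Brisco 0.0422.
Largest remainders: Arden, Eskel, Dorne, Carrow receive the extra seats.
Galen receives 9.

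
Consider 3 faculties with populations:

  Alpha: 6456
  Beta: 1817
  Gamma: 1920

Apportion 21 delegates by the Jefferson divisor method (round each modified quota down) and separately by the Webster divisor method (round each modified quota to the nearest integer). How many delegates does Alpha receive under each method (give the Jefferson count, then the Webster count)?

Jefferson: Alpha 14, Beta 3, Gamma 4.
Webster: Alpha 13, Beta 4, Gamma 4.
Alpha gets 14 under Jefferson and 13 under Webster.

14 and 13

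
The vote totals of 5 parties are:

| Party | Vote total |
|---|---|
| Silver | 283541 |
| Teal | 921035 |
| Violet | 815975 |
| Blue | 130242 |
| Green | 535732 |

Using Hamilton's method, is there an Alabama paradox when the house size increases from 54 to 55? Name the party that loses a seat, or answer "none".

Blue

At 54 seats: Silver 6, Teal 18, Violet 16, Blue 3, Green 11.
At 55 seats: Silver 6, Teal 19, Violet 17, Blue 2, Green 11.
Blue drops from 3 to 2.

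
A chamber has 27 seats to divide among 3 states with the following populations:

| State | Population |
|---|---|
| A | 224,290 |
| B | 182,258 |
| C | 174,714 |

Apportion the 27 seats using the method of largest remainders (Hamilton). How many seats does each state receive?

A=10, B=9, C=8

Standard divisor: 581262 ÷ 27 ≈ 21528.222.
Standard quotas: A 10.4184, B 8.4660, C 8.1156.
Lower quotas: A 10, B 8, C 8 (sum 26, leaving 1 seat).
Remainders in descending order: B 0.4660, A 0.4184, C 0.1156.
Largest remainder: B receives the extra seat.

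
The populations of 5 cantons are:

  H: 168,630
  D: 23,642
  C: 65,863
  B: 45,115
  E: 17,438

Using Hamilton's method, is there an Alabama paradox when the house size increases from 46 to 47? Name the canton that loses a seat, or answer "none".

E

At 46 seats: H 24, D 3, C 9, B 7, E 3.
At 47 seats: H 25, D 3, C 10, B 7, E 2.
E drops from 3 to 2.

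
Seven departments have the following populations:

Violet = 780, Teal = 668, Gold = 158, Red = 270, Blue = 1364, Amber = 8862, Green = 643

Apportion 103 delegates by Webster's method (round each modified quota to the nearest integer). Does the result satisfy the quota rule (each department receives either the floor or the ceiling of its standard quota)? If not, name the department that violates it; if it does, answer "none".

Standard quotas: Violet 6.304, Teal 5.399, Gold 1.277, Red 2.182, Blue 11.023, Amber 71.619, Green 5.196.
Webster allocation: Violet 6, Teal 5, Gold 1, Red 2, Blue 11, Amber 73, Green 5.
Amber has quota 71.619 (lower 71, upper 72) but receives 73 — outside the quota interval.

Amber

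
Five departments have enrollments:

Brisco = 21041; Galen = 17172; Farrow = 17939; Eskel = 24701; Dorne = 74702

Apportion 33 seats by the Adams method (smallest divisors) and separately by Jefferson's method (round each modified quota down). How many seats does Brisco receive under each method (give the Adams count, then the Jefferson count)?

Adams: Brisco 5, Galen 4, Farrow 4, Eskel 5, Dorne 15.
Jefferson: Brisco 4, Galen 3, Farrow 4, Eskel 5, Dorne 17.
Brisco gets 5 under Adams and 4 under Jefferson.

5 and 4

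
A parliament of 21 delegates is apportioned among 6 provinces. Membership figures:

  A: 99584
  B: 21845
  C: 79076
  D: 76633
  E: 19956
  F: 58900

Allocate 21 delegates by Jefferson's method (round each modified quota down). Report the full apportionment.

A=6; B=1; C=5; D=5; E=1; F=3

Standard divisor 355994/21 ≈ 16952.095; standard quotas: A 5.874, B 1.289, C 4.665, D 4.521, E 1.177, F 3.474.
Rounding down gives 5, 1, 4, 4, 1, 3 = 18 seats, so the divisor must be adjusted.
With modified divisor 15000: modified quotas A 6.639, B 1.456, C 5.272, D 5.109, E 1.330, F 3.927.
Rounding down: A 6, B 1, C 5, D 5, E 1, F 3 (total 21).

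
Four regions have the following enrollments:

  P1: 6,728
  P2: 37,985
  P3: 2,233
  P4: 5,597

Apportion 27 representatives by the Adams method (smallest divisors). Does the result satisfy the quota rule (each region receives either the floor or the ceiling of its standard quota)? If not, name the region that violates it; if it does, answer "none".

P2

Standard quotas: P1 3.457, P2 19.519, P3 1.147, P4 2.876.
Adams allocation: P1 4, P2 18, P3 2, P4 3.
P2 has quota 19.519 (lower 19, upper 20) but receives 18 — outside the quota interval.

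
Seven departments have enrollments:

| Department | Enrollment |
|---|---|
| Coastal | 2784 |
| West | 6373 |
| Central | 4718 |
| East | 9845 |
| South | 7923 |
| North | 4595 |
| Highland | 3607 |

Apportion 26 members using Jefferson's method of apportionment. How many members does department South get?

Standard divisor 39845/26 ≈ 1532.5; standard quotas: Coastal 1.817, West 4.159, Central 3.079, East 6.424, South 5.170, North 2.998, Highland 2.354.
Rounding down gives 1, 4, 3, 6, 5, 2, 2 = 23 seats, so the divisor must be adjusted.
With modified divisor 1360: modified quotas Coastal 2.047, West 4.686, Central 3.469, East 7.239, South 5.826, North 3.379, Highland 2.652.
Rounding down: Coastal 2, West 4, Central 3, East 7, South 5, North 3, Highland 2 (total 26).
South receives 5.

5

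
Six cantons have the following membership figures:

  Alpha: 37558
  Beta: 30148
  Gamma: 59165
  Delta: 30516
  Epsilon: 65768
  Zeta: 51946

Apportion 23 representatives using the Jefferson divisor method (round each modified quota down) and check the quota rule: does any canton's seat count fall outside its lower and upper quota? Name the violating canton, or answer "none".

Standard quotas: Alpha 3.140, Beta 2.521, Gamma 4.947, Delta 2.551, Epsilon 5.499, Zeta 4.343.
Jefferson allocation: Alpha 3, Beta 2, Gamma 5, Delta 2, Epsilon 6, Zeta 5.
Every allocation lies between the lower and upper quota.

none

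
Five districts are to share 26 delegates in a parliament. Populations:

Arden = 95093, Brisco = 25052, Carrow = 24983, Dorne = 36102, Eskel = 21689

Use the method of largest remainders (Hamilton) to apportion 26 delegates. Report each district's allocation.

Arden 12; Brisco 3; Carrow 3; Dorne 5; Eskel 3

Total 202919; standard divisor 202919/26 ≈ 7804.577.
Standard quotas: Arden 12.1843, Brisco 3.2099, Carrow 3.2011, Dorne 4.6257, Eskel 2.7790.
Lower quotas: Arden 12, Brisco 3, Carrow 3, Dorne 4, Eskel 2 (sum 24, leaving 2 seats).
Remainders in descending order: Eskel 0.7790, Dorne 0.6257, Brisco 0.2099, Carrow 0.2011, Arden 0.1843.
The surplus seats go to Eskel, Dorne.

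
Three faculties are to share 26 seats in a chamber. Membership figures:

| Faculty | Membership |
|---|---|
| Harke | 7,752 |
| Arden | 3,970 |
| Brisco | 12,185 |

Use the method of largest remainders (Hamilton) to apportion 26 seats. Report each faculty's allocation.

Harke=9; Arden=4; Brisco=13

Standard divisor: 23907 ÷ 26 ≈ 919.5.
Standard quotas: Harke 8.4307, Arden 4.3176, Brisco 13.2518.
Lower quotas: Harke 8, Arden 4, Brisco 13 (sum 25, leaving 1 seat).
Remainders in descending order: Harke 0.4307, Arden 0.3176, Brisco 0.2518.
Largest remainder: Harke receives the extra seat.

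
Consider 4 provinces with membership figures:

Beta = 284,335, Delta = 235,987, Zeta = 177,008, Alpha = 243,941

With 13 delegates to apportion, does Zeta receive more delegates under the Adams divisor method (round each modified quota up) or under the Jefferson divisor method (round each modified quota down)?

Adams

Adams: Beta 4, Delta 3, Zeta 3, Alpha 3.
Jefferson: Beta 4, Delta 3, Zeta 2, Alpha 4.
Zeta gets 3 under Adams and 2 under Jefferson.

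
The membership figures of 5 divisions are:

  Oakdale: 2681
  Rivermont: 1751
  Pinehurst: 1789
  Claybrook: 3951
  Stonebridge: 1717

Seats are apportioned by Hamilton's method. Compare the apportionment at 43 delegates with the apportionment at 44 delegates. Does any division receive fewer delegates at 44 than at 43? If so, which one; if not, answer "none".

At 43 seats: Oakdale 10, Rivermont 6, Pinehurst 7, Claybrook 14, Stonebridge 6.
At 44 seats: Oakdale 10, Rivermont 6, Pinehurst 7, Claybrook 15, Stonebridge 6.
No division's allocation decreased.

none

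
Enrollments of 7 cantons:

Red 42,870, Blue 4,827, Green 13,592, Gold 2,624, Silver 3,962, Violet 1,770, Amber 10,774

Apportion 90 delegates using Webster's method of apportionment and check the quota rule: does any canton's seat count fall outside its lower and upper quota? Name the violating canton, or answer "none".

Red

Standard quotas: Red 47.977, Blue 5.402, Green 15.211, Gold 2.937, Silver 4.434, Violet 1.981, Amber 12.058.
Webster allocation: Red 49, Blue 5, Green 15, Gold 3, Silver 4, Violet 2, Amber 12.
Red has quota 47.977 (lower 47, upper 48) but receives 49 — outside the quota interval.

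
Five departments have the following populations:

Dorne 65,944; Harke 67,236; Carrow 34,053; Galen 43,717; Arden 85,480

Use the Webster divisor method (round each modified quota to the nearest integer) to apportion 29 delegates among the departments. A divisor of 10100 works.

With modified divisor 10100: modified quotas Dorne 6.529, Harke 6.657, Carrow 3.372, Galen 4.328, Arden 8.463.
Rounding to the nearest integer: Dorne 7, Harke 7, Carrow 3, Galen 4, Arden 8 (total 29).

Dorne 7; Harke 7; Carrow 3; Galen 4; Arden 8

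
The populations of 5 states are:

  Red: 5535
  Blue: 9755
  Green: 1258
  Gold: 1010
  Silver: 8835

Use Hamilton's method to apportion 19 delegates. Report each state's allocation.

The standard divisor is 26393/19 ≈ 1389.105.
Standard quotas: Red 3.9846, Blue 7.0225, Green 0.9056, Gold 0.7271, Silver 6.3602.
Lower quotas: Red 3, Blue 7, Green 0, Gold 0, Silver 6 (sum 16, leaving 3 seats).
Remainders in descending order: Red 0.9846, Green 0.9056, Gold 0.7271, Silver 0.3602, Blue 0.0225.
Largest remainders: Red, Green, Gold receive the extra seats.

Red 4, Blue 7, Green 1, Gold 1, Silver 6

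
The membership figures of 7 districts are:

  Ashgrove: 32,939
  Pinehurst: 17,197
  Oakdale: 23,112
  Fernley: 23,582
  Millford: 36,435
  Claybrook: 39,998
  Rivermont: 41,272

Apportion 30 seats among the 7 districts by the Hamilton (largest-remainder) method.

Total 214535; standard divisor 214535/30 ≈ 7151.167.
Standard quotas: Ashgrove 4.6061, Pinehurst 2.4048, Oakdale 3.2319, Fernley 3.2976, Millford 5.0950, Claybrook 5.5932, Rivermont 5.7714.
Lower quotas: Ashgrove 4, Pinehurst 2, Oakdale 3, Fernley 3, Millford 5, Claybrook 5, Rivermont 5 (sum 27, leaving 3 seats).
Remainders in descending order: Rivermont 0.7714, Ashgrove 0.6061, Claybrook 0.5932, Pinehurst 0.4048, Fernley 0.2976, Oakdale 0.2319, Millford 0.0950.
The surplus seats go to Rivermont, Ashgrove, Claybrook.

Ashgrove 5; Pinehurst 2; Oakdale 3; Fernley 3; Millford 5; Claybrook 6; Rivermont 6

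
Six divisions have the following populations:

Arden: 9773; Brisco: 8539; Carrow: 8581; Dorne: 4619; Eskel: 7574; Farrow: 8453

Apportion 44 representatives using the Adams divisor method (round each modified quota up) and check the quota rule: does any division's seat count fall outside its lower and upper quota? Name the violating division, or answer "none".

none

Standard quotas: Arden 9.045, Brisco 7.903, Carrow 7.942, Dorne 4.275, Eskel 7.010, Farrow 7.824.
Adams allocation: Arden 9, Brisco 8, Carrow 8, Dorne 4, Eskel 7, Farrow 8.
Every allocation lies between the lower and upper quota.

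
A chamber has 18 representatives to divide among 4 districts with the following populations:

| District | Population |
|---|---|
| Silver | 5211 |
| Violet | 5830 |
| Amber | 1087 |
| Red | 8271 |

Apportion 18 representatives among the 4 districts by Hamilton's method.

The standard divisor is 20399/18 ≈ 1133.278.
Standard quotas: Silver 4.5982, Violet 5.1444, Amber 0.9592, Red 7.2983.
Lower quotas: Silver 4, Violet 5, Amber 0, Red 7 (sum 16, leaving 2 seats).
Remainders in descending order: Amber 0.9592, Silver 0.5982, Red 0.2983, Violet 0.1444.
Largest remainders: Amber, Silver receive the extra seats.

Silver 5; Violet 5; Amber 1; Red 7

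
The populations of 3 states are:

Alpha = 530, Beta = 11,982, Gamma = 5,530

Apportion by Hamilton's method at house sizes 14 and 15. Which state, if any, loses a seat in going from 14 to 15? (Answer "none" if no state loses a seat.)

Alpha

At 14 seats: Alpha 1, Beta 9, Gamma 4.
At 15 seats: Alpha 0, Beta 10, Gamma 5.
Alpha drops from 1 to 0.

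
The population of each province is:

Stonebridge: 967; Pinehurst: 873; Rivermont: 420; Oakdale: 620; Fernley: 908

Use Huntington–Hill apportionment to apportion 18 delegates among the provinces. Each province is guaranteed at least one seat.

Stonebridge 5, Pinehurst 4, Rivermont 2, Oakdale 3, Fernley 4

With divisor 210: modified quotas Stonebridge 4.605, Pinehurst 4.157, Rivermont 2.000, Oakdale 2.952, Fernley 4.324.
Geometric-mean thresholds: Stonebridge √(4·5)=4.472, Pinehurst √(4·5)=4.472, Rivermont √(2·3)=2.449, Oakdale √(2·3)=2.449, Fernley √(4·5)=4.472.
Each quota rounded against its threshold gives Stonebridge 5, Pinehurst 4, Rivermont 2, Oakdale 3, Fernley 4 (total 18).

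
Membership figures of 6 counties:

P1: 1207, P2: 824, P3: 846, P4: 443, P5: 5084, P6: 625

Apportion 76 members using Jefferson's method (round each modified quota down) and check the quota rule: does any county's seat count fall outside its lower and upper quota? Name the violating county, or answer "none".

Standard quotas: P1 10.160, P2 6.936, P3 7.121, P4 3.729, P5 42.794, P6 5.261.
Jefferson allocation: P1 10, P2 7, P3 7, P4 3, P5 44, P6 5.
P5 has quota 42.794 (lower 42, upper 43) but receives 44 — outside the quota interval.

P5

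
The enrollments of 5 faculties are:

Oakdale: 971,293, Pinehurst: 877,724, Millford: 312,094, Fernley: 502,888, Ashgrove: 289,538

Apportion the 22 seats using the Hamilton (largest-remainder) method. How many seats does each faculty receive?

The standard divisor is 2953537/22 ≈ 134251.682.
Standard quotas: Oakdale 7.2349, Pinehurst 6.5379, Millford 2.3247, Fernley 3.7459, Ashgrove 2.1567.
Lower quotas: Oakdale 7, Pinehurst 6, Millford 2, Fernley 3, Ashgrove 2 (sum 20, leaving 2 seats).
Remainders in descending order: Fernley 0.7459, Pinehurst 0.5379, Millford 0.3247, Oakdale 0.2349, Ashgrove 0.1567.
Largest remainders: Fernley, Pinehurst receive the extra seats.

Oakdale=7, Pinehurst=7, Millford=2, Fernley=4, Ashgrove=2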